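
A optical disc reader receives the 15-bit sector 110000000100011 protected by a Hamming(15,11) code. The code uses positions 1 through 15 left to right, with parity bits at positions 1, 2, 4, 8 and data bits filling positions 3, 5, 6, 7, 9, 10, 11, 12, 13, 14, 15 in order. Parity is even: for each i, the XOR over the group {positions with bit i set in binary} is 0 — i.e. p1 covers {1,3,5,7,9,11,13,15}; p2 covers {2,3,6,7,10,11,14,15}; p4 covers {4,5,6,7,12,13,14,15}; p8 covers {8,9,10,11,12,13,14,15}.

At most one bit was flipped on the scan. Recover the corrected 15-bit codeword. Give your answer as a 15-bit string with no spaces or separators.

110000010100011

s1 (pos 1,3,5,7,9,11,13,15): 1⊕0⊕0⊕0⊕0⊕0⊕0⊕1 = 0
s2 (pos 2,3,6,7,10,11,14,15): 1⊕0⊕0⊕0⊕1⊕0⊕1⊕1 = 0
s4 (pos 4,5,6,7,12,13,14,15): 0⊕0⊕0⊕0⊕0⊕0⊕1⊕1 = 0
s8 (pos 8,9,10,11,12,13,14,15): 0⊕0⊕1⊕0⊕0⊕0⊕1⊕1 = 1
Syndrome s8…s1 = 1000 → error at position 8.
Flip position 8: 110000000100011 → 110000010100011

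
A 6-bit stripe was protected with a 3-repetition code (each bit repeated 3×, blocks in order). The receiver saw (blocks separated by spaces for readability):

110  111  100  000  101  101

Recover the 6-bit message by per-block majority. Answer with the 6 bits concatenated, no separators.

110011

Block 1 (110): 2 ones → 1
Block 2 (111): 3 ones → 1
Block 3 (100): 1 one → 0
Block 4 (000): 0 ones → 0
Block 5 (101): 2 ones → 1
Block 6 (101): 2 ones → 1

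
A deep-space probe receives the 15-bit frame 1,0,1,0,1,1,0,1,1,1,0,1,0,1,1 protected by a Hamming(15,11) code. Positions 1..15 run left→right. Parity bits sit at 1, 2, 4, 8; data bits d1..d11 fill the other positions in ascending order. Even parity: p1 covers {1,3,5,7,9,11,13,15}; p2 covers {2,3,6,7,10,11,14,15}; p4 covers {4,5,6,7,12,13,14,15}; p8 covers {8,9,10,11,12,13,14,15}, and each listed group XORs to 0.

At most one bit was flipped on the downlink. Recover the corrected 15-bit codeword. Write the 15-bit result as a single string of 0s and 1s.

s1 (pos 1,3,5,7,9,11,13,15): 1⊕1⊕1⊕0⊕1⊕0⊕0⊕1 = 1
s2 (pos 2,3,6,7,10,11,14,15): 0⊕1⊕1⊕0⊕1⊕0⊕1⊕1 = 1
s4 (pos 4,5,6,7,12,13,14,15): 0⊕1⊕1⊕0⊕1⊕0⊕1⊕1 = 1
s8 (pos 8,9,10,11,12,13,14,15): 1⊕1⊕1⊕0⊕1⊕0⊕1⊕1 = 0
Syndrome s8…s1 = 0111 → error at position 7.
Flip position 7: 101011011101011 → 101011111101011

101011111101011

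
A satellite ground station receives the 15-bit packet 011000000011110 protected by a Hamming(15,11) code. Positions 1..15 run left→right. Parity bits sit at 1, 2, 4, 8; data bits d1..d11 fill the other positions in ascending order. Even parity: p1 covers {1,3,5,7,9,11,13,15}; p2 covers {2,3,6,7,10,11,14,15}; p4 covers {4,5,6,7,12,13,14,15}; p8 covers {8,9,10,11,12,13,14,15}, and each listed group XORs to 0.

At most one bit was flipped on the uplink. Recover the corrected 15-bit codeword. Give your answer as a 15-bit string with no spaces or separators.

s1 (pos 1,3,5,7,9,11,13,15): 0⊕1⊕0⊕0⊕0⊕1⊕1⊕0 = 1
s2 (pos 2,3,6,7,10,11,14,15): 1⊕1⊕0⊕0⊕0⊕1⊕1⊕0 = 0
s4 (pos 4,5,6,7,12,13,14,15): 0⊕0⊕0⊕0⊕1⊕1⊕1⊕0 = 1
s8 (pos 8,9,10,11,12,13,14,15): 0⊕0⊕0⊕1⊕1⊕1⊕1⊕0 = 0
Syndrome s8…s1 = 0101 → error at position 5.
Flip position 5: 011000000011110 → 011010000011110

011010000011110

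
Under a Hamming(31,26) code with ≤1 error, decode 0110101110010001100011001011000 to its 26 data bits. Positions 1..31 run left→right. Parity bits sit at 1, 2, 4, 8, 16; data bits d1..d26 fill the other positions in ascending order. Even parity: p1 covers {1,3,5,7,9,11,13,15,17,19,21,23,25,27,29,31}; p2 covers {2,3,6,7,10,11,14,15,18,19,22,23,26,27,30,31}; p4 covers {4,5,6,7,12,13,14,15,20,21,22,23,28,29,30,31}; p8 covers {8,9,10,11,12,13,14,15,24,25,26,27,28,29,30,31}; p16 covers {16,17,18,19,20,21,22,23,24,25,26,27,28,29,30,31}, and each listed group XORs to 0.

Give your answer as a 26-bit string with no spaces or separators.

11011001000110011001011000

s1 (pos 1,3,5,7,9,11,13,15,17,19,21,23,25,27,29,31): 0⊕1⊕1⊕1⊕1⊕0⊕0⊕0⊕1⊕0⊕1⊕0⊕1⊕1⊕0⊕0 = 0
s2 (pos 2,3,6,7,10,11,14,15,18,19,22,23,26,27,30,31): 1⊕1⊕0⊕1⊕0⊕0⊕0⊕0⊕0⊕0⊕1⊕0⊕0⊕1⊕0⊕0 = 1
s4 (pos 4,5,6,7,12,13,14,15,20,21,22,23,28,29,30,31): 0⊕1⊕0⊕1⊕1⊕0⊕0⊕0⊕0⊕1⊕1⊕0⊕1⊕0⊕0⊕0 = 0
s8 (pos 8,9,10,11,12,13,14,15,24,25,26,27,28,29,30,31): 1⊕1⊕0⊕0⊕1⊕0⊕0⊕0⊕0⊕1⊕0⊕1⊕1⊕0⊕0⊕0 = 0
s16 (pos 16,17,18,19,20,21,22,23,24,25,26,27,28,29,30,31): 1⊕1⊕0⊕0⊕0⊕1⊕1⊕0⊕0⊕1⊕0⊕1⊕1⊕0⊕0⊕0 = 1
Syndrome s16…s1 = 10010 → error at position 18.
Flip position 18: 0110101110010001100011001011000 → 0110101110010001110011001011000
Read data bits from positions 3,5,6,7,9,10,11,12,13,14,15,17,18,19,20,21,22,23,24,25,26,27,28,29,30,31: 11011001000110011001011000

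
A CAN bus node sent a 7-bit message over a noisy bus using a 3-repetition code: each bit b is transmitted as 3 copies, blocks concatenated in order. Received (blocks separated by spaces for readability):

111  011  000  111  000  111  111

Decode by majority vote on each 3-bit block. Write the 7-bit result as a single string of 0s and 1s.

1101011

Block 1 (111): 3 ones → 1
Block 2 (011): 2 ones → 1
Block 3 (000): 0 ones → 0
Block 4 (111): 3 ones → 1
Block 5 (000): 0 ones → 0
Block 6 (111): 3 ones → 1
Block 7 (111): 3 ones → 1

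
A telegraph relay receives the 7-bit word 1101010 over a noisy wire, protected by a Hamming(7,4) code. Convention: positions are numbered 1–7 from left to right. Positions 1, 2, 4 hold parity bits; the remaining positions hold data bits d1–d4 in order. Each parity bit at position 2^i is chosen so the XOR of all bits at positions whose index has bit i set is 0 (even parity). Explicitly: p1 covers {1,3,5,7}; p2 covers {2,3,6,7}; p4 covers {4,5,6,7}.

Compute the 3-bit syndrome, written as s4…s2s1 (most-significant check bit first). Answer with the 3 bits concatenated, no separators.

001

s1 (pos 1,3,5,7): 1⊕0⊕0⊕0 = 1
s2 (pos 2,3,6,7): 1⊕0⊕1⊕0 = 0
s4 (pos 4,5,6,7): 1⊕0⊕1⊕0 = 0
Syndrome s4…s1 = 001 → error at position 1.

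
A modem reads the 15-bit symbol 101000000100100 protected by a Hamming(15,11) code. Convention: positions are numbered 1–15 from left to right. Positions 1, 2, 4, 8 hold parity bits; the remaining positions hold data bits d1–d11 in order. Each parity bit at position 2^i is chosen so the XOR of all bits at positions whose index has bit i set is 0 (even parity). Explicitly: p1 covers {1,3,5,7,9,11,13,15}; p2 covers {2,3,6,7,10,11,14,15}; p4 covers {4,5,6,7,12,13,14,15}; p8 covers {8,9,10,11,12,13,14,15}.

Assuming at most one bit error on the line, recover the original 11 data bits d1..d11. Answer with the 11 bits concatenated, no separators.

11000100100

s1 (pos 1,3,5,7,9,11,13,15): 1⊕1⊕0⊕0⊕0⊕0⊕1⊕0 = 1
s2 (pos 2,3,6,7,10,11,14,15): 0⊕1⊕0⊕0⊕1⊕0⊕0⊕0 = 0
s4 (pos 4,5,6,7,12,13,14,15): 0⊕0⊕0⊕0⊕0⊕1⊕0⊕0 = 1
s8 (pos 8,9,10,11,12,13,14,15): 0⊕0⊕1⊕0⊕0⊕1⊕0⊕0 = 0
Syndrome s8…s1 = 0101 → error at position 5.
Flip position 5: 101000000100100 → 101010000100100
Read data bits from positions 3,5,6,7,9,10,11,12,13,14,15: 11000100100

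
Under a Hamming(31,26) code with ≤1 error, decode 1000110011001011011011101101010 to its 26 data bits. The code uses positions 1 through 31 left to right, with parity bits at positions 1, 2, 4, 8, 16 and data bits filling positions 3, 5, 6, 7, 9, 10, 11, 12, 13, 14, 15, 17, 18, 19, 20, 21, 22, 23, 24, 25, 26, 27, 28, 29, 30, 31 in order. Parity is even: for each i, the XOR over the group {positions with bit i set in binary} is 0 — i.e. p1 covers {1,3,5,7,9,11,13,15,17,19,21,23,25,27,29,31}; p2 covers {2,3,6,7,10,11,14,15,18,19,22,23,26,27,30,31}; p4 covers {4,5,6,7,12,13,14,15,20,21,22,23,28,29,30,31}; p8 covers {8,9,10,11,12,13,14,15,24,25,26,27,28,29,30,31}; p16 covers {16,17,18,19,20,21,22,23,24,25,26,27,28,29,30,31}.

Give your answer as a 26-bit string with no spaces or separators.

s1 (pos 1,3,5,7,9,11,13,15,17,19,21,23,25,27,29,31): 1⊕0⊕1⊕0⊕1⊕0⊕1⊕1⊕0⊕1⊕1⊕1⊕1⊕0⊕0⊕0 = 1
s2 (pos 2,3,6,7,10,11,14,15,18,19,22,23,26,27,30,31): 0⊕0⊕1⊕0⊕1⊕0⊕0⊕1⊕1⊕1⊕1⊕1⊕1⊕0⊕1⊕0 = 1
s4 (pos 4,5,6,7,12,13,14,15,20,21,22,23,28,29,30,31): 0⊕1⊕1⊕0⊕0⊕1⊕0⊕1⊕0⊕1⊕1⊕1⊕1⊕0⊕1⊕0 = 1
s8 (pos 8,9,10,11,12,13,14,15,24,25,26,27,28,29,30,31): 0⊕1⊕1⊕0⊕0⊕1⊕0⊕1⊕0⊕1⊕1⊕0⊕1⊕0⊕1⊕0 = 0
s16 (pos 16,17,18,19,20,21,22,23,24,25,26,27,28,29,30,31): 1⊕0⊕1⊕1⊕0⊕1⊕1⊕1⊕0⊕1⊕1⊕0⊕1⊕0⊕1⊕0 = 0
Syndrome s16…s1 = 00111 → error at position 7.
Flip position 7: 1000110011001011011011101101010 → 1000111011001011011011101101010
Read data bits from positions 3,5,6,7,9,10,11,12,13,14,15,17,18,19,20,21,22,23,24,25,26,27,28,29,30,31: 01111100101011011101101010

01111100101011011101101010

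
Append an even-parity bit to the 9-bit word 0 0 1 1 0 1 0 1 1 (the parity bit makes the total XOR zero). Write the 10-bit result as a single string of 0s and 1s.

0011010111

XOR of the 9 data bits: 0⊕0⊕1⊕1⊕0⊕1⊕0⊕1⊕1 = 1
Parity bit = 1 (so all 10 bits XOR to 0).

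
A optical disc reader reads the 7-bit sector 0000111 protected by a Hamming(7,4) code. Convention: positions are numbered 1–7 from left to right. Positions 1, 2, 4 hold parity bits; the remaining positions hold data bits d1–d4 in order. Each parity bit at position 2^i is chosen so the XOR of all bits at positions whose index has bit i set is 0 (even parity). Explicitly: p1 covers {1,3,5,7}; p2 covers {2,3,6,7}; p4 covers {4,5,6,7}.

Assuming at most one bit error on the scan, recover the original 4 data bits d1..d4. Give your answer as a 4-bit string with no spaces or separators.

0111

s1 (pos 1,3,5,7): 0⊕0⊕1⊕1 = 0
s2 (pos 2,3,6,7): 0⊕0⊕1⊕1 = 0
s4 (pos 4,5,6,7): 0⊕1⊕1⊕1 = 1
Syndrome s4…s1 = 100 → error at position 4.
Flip position 4: 0000111 → 0001111
Read data bits from positions 3,5,6,7: 0111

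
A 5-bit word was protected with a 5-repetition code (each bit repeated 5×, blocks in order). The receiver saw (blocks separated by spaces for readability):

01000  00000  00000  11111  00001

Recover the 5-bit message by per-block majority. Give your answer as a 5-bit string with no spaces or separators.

00010

Block 1 (01000): 1 one → 0
Block 2 (00000): 0 ones → 0
Block 3 (00000): 0 ones → 0
Block 4 (11111): 5 ones → 1
Block 5 (00001): 1 one → 0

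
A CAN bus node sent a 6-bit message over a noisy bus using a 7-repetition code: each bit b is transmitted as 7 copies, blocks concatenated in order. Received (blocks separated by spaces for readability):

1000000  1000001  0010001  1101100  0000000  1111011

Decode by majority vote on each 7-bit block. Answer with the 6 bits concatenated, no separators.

000101

Block 1 (1000000): 1 one → 0
Block 2 (1000001): 2 ones → 0
Block 3 (0010001): 2 ones → 0
Block 4 (1101100): 4 ones → 1
Block 5 (0000000): 0 ones → 0
Block 6 (1111011): 6 ones → 1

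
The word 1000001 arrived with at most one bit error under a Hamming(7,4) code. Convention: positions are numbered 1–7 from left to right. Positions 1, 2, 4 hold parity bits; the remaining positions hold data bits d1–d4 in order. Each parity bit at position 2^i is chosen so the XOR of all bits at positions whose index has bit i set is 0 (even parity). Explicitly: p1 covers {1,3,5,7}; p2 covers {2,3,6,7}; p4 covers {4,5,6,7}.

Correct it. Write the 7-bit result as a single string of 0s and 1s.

s1 (pos 1,3,5,7): 1⊕0⊕0⊕1 = 0
s2 (pos 2,3,6,7): 0⊕0⊕0⊕1 = 1
s4 (pos 4,5,6,7): 0⊕0⊕0⊕1 = 1
Syndrome s4…s1 = 110 → error at position 6.
Flip position 6: 1000001 → 1000011

1000011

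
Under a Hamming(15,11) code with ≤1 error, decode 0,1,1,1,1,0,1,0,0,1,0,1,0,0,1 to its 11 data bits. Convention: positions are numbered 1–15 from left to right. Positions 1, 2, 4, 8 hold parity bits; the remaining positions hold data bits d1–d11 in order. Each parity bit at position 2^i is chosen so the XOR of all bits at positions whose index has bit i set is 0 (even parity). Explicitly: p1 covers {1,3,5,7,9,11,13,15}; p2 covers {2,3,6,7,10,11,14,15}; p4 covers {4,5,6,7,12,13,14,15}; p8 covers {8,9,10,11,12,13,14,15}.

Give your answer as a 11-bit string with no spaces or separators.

11010101011

s1 (pos 1,3,5,7,9,11,13,15): 0⊕1⊕1⊕1⊕0⊕0⊕0⊕1 = 0
s2 (pos 2,3,6,7,10,11,14,15): 1⊕1⊕0⊕1⊕1⊕0⊕0⊕1 = 1
s4 (pos 4,5,6,7,12,13,14,15): 1⊕1⊕0⊕1⊕1⊕0⊕0⊕1 = 1
s8 (pos 8,9,10,11,12,13,14,15): 0⊕0⊕1⊕0⊕1⊕0⊕0⊕1 = 1
Syndrome s8…s1 = 1110 → error at position 14.
Flip position 14: 011110100101001 → 011110100101011
Read data bits from positions 3,5,6,7,9,10,11,12,13,14,15: 11010101011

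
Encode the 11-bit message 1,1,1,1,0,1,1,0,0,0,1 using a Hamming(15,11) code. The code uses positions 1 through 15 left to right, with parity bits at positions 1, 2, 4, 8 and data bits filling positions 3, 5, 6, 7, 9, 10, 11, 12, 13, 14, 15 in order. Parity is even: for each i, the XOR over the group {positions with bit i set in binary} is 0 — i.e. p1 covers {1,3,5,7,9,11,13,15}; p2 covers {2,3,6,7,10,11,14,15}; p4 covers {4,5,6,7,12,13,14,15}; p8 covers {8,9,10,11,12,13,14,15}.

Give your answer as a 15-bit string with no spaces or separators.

101011110110001

Place data at non-parity positions: p1 p2 1 p4 1 1 1 p8 0 1 1 0 0 0 1
p1 (pos 1,3,5,7,9,11,13,15): XOR of data positions = 1⊕1⊕1⊕0⊕1⊕0⊕1 = 1
p2 (pos 2,3,6,7,10,11,14,15): XOR of data positions = 1⊕1⊕1⊕1⊕1⊕0⊕1 = 0
p4 (pos 4,5,6,7,12,13,14,15): XOR of data positions = 1⊕1⊕1⊕0⊕0⊕0⊕1 = 0
p8 (pos 8,9,10,11,12,13,14,15): XOR of data positions = 0⊕1⊕1⊕0⊕0⊕0⊕1 = 1
Codeword: 101011110110001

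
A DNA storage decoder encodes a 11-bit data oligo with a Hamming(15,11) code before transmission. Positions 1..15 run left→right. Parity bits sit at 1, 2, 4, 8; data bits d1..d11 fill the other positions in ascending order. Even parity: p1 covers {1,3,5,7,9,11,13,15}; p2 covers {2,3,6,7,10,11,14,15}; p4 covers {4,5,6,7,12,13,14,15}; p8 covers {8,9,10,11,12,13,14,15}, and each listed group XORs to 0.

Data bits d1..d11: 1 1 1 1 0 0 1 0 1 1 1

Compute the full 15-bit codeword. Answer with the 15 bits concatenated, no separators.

001011100010111

Place data at non-parity positions: p1 p2 1 p4 1 1 1 p8 0 0 1 0 1 1 1
p1 (pos 1,3,5,7,9,11,13,15): XOR of data positions = 1⊕1⊕1⊕0⊕1⊕1⊕1 = 0
p2 (pos 2,3,6,7,10,11,14,15): XOR of data positions = 1⊕1⊕1⊕0⊕1⊕1⊕1 = 0
p4 (pos 4,5,6,7,12,13,14,15): XOR of data positions = 1⊕1⊕1⊕0⊕1⊕1⊕1 = 0
p8 (pos 8,9,10,11,12,13,14,15): XOR of data positions = 0⊕0⊕1⊕0⊕1⊕1⊕1 = 0
Codeword: 001011100010111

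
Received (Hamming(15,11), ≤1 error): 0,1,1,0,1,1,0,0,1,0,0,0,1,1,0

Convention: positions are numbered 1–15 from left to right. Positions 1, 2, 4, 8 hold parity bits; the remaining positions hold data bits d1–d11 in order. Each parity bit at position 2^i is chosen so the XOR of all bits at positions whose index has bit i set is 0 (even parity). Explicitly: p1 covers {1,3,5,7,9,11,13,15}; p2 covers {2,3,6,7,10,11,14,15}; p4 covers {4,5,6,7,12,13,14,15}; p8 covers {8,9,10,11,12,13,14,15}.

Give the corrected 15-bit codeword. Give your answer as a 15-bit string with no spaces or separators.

011011011000110

s1 (pos 1,3,5,7,9,11,13,15): 0⊕1⊕1⊕0⊕1⊕0⊕1⊕0 = 0
s2 (pos 2,3,6,7,10,11,14,15): 1⊕1⊕1⊕0⊕0⊕0⊕1⊕0 = 0
s4 (pos 4,5,6,7,12,13,14,15): 0⊕1⊕1⊕0⊕0⊕1⊕1⊕0 = 0
s8 (pos 8,9,10,11,12,13,14,15): 0⊕1⊕0⊕0⊕0⊕1⊕1⊕0 = 1
Syndrome s8…s1 = 1000 → error at position 8.
Flip position 8: 011011001000110 → 011011011000110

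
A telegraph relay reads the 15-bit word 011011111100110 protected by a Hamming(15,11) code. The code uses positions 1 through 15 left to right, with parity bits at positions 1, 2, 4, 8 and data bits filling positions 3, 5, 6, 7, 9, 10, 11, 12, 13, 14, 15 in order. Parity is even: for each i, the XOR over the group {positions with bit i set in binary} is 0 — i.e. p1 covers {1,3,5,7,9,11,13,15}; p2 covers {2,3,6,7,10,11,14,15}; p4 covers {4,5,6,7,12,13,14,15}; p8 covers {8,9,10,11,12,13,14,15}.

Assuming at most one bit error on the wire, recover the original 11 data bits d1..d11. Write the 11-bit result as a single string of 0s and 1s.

s1 (pos 1,3,5,7,9,11,13,15): 0⊕1⊕1⊕1⊕1⊕0⊕1⊕0 = 1
s2 (pos 2,3,6,7,10,11,14,15): 1⊕1⊕1⊕1⊕1⊕0⊕1⊕0 = 0
s4 (pos 4,5,6,7,12,13,14,15): 0⊕1⊕1⊕1⊕0⊕1⊕1⊕0 = 1
s8 (pos 8,9,10,11,12,13,14,15): 1⊕1⊕1⊕0⊕0⊕1⊕1⊕0 = 1
Syndrome s8…s1 = 1101 → error at position 13.
Flip position 13: 011011111100110 → 011011111100010
Read data bits from positions 3,5,6,7,9,10,11,12,13,14,15: 11111100010

11111100010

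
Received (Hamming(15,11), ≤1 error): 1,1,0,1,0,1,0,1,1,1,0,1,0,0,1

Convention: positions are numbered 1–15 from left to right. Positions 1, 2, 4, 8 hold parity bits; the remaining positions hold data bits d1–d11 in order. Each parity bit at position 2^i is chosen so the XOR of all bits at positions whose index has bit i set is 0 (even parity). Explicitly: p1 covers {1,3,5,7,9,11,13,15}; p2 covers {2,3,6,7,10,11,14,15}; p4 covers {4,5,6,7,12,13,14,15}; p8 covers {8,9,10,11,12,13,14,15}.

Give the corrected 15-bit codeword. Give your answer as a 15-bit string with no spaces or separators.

110101010101001

s1 (pos 1,3,5,7,9,11,13,15): 1⊕0⊕0⊕0⊕1⊕0⊕0⊕1 = 1
s2 (pos 2,3,6,7,10,11,14,15): 1⊕0⊕1⊕0⊕1⊕0⊕0⊕1 = 0
s4 (pos 4,5,6,7,12,13,14,15): 1⊕0⊕1⊕0⊕1⊕0⊕0⊕1 = 0
s8 (pos 8,9,10,11,12,13,14,15): 1⊕1⊕1⊕0⊕1⊕0⊕0⊕1 = 1
Syndrome s8…s1 = 1001 → error at position 9.
Flip position 9: 110101011101001 → 110101010101001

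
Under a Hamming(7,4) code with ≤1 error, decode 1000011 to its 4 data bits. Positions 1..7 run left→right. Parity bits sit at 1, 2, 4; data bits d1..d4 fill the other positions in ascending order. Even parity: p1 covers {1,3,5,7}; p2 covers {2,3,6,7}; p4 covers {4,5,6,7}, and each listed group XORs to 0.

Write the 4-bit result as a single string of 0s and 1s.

0011

s1 (pos 1,3,5,7): 1⊕0⊕0⊕1 = 0
s2 (pos 2,3,6,7): 0⊕0⊕1⊕1 = 0
s4 (pos 4,5,6,7): 0⊕0⊕1⊕1 = 0
Syndrome s4…s1 = 000 → no error.
Read data bits from positions 3,5,6,7: 0011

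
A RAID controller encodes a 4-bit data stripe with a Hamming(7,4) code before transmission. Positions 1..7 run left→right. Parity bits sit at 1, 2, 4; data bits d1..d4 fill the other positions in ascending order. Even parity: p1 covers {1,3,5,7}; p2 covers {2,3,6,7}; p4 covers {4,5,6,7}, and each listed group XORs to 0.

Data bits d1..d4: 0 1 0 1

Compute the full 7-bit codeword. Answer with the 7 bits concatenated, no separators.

Place data at non-parity positions: p1 p2 0 p4 1 0 1
p1 (pos 1,3,5,7): XOR of data positions = 0⊕1⊕1 = 0
p2 (pos 2,3,6,7): XOR of data positions = 0⊕0⊕1 = 1
p4 (pos 4,5,6,7): XOR of data positions = 1⊕0⊕1 = 0
Codeword: 0100101

0100101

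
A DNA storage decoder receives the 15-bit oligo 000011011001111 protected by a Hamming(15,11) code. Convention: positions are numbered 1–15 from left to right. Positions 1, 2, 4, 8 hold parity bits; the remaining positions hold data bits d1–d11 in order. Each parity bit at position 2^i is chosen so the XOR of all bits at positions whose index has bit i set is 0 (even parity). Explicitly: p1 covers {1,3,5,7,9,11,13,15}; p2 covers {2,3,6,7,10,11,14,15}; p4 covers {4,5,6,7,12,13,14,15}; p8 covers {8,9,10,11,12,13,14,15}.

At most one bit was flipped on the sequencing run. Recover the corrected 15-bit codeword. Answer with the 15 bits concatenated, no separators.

s1 (pos 1,3,5,7,9,11,13,15): 0⊕0⊕1⊕0⊕1⊕0⊕1⊕1 = 0
s2 (pos 2,3,6,7,10,11,14,15): 0⊕0⊕1⊕0⊕0⊕0⊕1⊕1 = 1
s4 (pos 4,5,6,7,12,13,14,15): 0⊕1⊕1⊕0⊕1⊕1⊕1⊕1 = 0
s8 (pos 8,9,10,11,12,13,14,15): 1⊕1⊕0⊕0⊕1⊕1⊕1⊕1 = 0
Syndrome s8…s1 = 0010 → error at position 2.
Flip position 2: 000011011001111 → 010011011001111

010011011001111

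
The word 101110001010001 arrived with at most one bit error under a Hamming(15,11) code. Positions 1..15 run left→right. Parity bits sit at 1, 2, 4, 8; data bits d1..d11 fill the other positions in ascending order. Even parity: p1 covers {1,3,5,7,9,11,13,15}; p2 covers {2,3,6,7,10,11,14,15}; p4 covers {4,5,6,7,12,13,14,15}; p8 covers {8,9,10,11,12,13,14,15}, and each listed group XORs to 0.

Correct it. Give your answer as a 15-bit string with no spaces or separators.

101110001010011

s1 (pos 1,3,5,7,9,11,13,15): 1⊕1⊕1⊕0⊕1⊕1⊕0⊕1 = 0
s2 (pos 2,3,6,7,10,11,14,15): 0⊕1⊕0⊕0⊕0⊕1⊕0⊕1 = 1
s4 (pos 4,5,6,7,12,13,14,15): 1⊕1⊕0⊕0⊕0⊕0⊕0⊕1 = 1
s8 (pos 8,9,10,11,12,13,14,15): 0⊕1⊕0⊕1⊕0⊕0⊕0⊕1 = 1
Syndrome s8…s1 = 1110 → error at position 14.
Flip position 14: 101110001010001 → 101110001010011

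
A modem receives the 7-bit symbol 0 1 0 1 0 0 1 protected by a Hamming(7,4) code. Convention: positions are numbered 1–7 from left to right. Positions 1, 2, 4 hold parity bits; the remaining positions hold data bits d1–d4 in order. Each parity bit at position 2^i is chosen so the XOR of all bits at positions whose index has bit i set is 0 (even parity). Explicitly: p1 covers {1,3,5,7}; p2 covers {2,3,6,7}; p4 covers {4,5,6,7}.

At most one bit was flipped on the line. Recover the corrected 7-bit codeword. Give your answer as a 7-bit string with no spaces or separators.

1101001

s1 (pos 1,3,5,7): 0⊕0⊕0⊕1 = 1
s2 (pos 2,3,6,7): 1⊕0⊕0⊕1 = 0
s4 (pos 4,5,6,7): 1⊕0⊕0⊕1 = 0
Syndrome s4…s1 = 001 → error at position 1.
Flip position 1: 0101001 → 1101001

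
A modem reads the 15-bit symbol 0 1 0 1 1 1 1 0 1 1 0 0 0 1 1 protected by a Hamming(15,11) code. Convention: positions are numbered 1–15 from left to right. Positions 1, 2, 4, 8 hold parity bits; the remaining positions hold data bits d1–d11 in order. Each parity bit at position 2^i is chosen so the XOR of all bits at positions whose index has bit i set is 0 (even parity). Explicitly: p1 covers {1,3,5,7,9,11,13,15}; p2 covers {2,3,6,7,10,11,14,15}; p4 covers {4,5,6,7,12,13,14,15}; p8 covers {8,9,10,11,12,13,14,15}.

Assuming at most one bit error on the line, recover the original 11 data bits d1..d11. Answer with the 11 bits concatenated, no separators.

01111100011

s1 (pos 1,3,5,7,9,11,13,15): 0⊕0⊕1⊕1⊕1⊕0⊕0⊕1 = 0
s2 (pos 2,3,6,7,10,11,14,15): 1⊕0⊕1⊕1⊕1⊕0⊕1⊕1 = 0
s4 (pos 4,5,6,7,12,13,14,15): 1⊕1⊕1⊕1⊕0⊕0⊕1⊕1 = 0
s8 (pos 8,9,10,11,12,13,14,15): 0⊕1⊕1⊕0⊕0⊕0⊕1⊕1 = 0
Syndrome s8…s1 = 0000 → no error.
Read data bits from positions 3,5,6,7,9,10,11,12,13,14,15: 01111100011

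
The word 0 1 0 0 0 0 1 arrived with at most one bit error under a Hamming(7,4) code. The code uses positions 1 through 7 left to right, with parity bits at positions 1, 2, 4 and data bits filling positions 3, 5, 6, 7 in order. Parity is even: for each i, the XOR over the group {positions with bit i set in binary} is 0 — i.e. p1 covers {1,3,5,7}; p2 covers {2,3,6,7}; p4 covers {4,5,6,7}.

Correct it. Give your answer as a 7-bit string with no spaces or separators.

s1 (pos 1,3,5,7): 0⊕0⊕0⊕1 = 1
s2 (pos 2,3,6,7): 1⊕0⊕0⊕1 = 0
s4 (pos 4,5,6,7): 0⊕0⊕0⊕1 = 1
Syndrome s4…s1 = 101 → error at position 5.
Flip position 5: 0100001 → 0100101

0100101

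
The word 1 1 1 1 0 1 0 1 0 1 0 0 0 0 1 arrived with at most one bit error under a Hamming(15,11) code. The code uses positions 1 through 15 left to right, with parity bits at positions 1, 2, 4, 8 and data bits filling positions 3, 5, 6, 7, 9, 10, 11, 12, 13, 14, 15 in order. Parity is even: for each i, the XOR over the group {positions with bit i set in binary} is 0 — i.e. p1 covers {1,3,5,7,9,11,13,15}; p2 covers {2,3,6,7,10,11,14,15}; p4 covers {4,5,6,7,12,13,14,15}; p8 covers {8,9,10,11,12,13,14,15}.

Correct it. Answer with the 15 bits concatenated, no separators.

111101010100000

s1 (pos 1,3,5,7,9,11,13,15): 1⊕1⊕0⊕0⊕0⊕0⊕0⊕1 = 1
s2 (pos 2,3,6,7,10,11,14,15): 1⊕1⊕1⊕0⊕1⊕0⊕0⊕1 = 1
s4 (pos 4,5,6,7,12,13,14,15): 1⊕0⊕1⊕0⊕0⊕0⊕0⊕1 = 1
s8 (pos 8,9,10,11,12,13,14,15): 1⊕0⊕1⊕0⊕0⊕0⊕0⊕1 = 1
Syndrome s8…s1 = 1111 → error at position 15.
Flip position 15: 111101010100001 → 111101010100000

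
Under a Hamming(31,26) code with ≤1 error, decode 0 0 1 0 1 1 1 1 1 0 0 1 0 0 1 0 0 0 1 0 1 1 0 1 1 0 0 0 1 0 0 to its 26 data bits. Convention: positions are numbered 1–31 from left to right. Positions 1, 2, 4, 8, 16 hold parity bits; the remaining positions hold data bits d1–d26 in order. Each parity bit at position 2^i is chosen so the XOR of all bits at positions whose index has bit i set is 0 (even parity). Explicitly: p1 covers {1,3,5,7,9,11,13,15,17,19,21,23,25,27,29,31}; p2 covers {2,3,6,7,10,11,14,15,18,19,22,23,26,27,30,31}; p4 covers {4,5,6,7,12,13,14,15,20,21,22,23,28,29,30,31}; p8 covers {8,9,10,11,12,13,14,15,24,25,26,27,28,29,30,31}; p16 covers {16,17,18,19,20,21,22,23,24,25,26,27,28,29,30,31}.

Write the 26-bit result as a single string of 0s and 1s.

11110001001001011011000100

s1 (pos 1,3,5,7,9,11,13,15,17,19,21,23,25,27,29,31): 0⊕1⊕1⊕1⊕1⊕0⊕0⊕1⊕0⊕1⊕1⊕0⊕1⊕0⊕1⊕0 = 1
s2 (pos 2,3,6,7,10,11,14,15,18,19,22,23,26,27,30,31): 0⊕1⊕1⊕1⊕0⊕0⊕0⊕1⊕0⊕1⊕1⊕0⊕0⊕0⊕0⊕0 = 0
s4 (pos 4,5,6,7,12,13,14,15,20,21,22,23,28,29,30,31): 0⊕1⊕1⊕1⊕1⊕0⊕0⊕1⊕0⊕1⊕1⊕0⊕0⊕1⊕0⊕0 = 0
s8 (pos 8,9,10,11,12,13,14,15,24,25,26,27,28,29,30,31): 1⊕1⊕0⊕0⊕1⊕0⊕0⊕1⊕1⊕1⊕0⊕0⊕0⊕1⊕0⊕0 = 1
s16 (pos 16,17,18,19,20,21,22,23,24,25,26,27,28,29,30,31): 0⊕0⊕0⊕1⊕0⊕1⊕1⊕0⊕1⊕1⊕0⊕0⊕0⊕1⊕0⊕0 = 0
Syndrome s16…s1 = 01001 → error at position 9.
Flip position 9: 0010111110010010001011011000100 → 0010111100010010001011011000100
Read data bits from positions 3,5,6,7,9,10,11,12,13,14,15,17,18,19,20,21,22,23,24,25,26,27,28,29,30,31: 11110001001001011011000100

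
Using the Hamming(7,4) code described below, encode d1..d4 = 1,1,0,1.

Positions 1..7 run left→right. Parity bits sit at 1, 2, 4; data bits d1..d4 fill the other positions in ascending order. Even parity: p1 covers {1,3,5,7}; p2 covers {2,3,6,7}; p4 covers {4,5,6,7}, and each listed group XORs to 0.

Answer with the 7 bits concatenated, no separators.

1010101

Place data at non-parity positions: p1 p2 1 p4 1 0 1
p1 (pos 1,3,5,7): XOR of data positions = 1⊕1⊕1 = 1
p2 (pos 2,3,6,7): XOR of data positions = 1⊕0⊕1 = 0
p4 (pos 4,5,6,7): XOR of data positions = 1⊕0⊕1 = 0
Codeword: 1010101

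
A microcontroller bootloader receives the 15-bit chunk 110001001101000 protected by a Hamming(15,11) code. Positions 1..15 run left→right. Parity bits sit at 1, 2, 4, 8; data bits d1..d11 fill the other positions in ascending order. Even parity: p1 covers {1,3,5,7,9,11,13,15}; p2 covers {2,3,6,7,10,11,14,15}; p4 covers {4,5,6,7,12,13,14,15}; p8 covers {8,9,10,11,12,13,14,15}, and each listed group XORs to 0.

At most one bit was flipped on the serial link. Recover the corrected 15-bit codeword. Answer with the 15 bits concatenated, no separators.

s1 (pos 1,3,5,7,9,11,13,15): 1⊕0⊕0⊕0⊕1⊕0⊕0⊕0 = 0
s2 (pos 2,3,6,7,10,11,14,15): 1⊕0⊕1⊕0⊕1⊕0⊕0⊕0 = 1
s4 (pos 4,5,6,7,12,13,14,15): 0⊕0⊕1⊕0⊕1⊕0⊕0⊕0 = 0
s8 (pos 8,9,10,11,12,13,14,15): 0⊕1⊕1⊕0⊕1⊕0⊕0⊕0 = 1
Syndrome s8…s1 = 1010 → error at position 10.
Flip position 10: 110001001101000 → 110001001001000

110001001001000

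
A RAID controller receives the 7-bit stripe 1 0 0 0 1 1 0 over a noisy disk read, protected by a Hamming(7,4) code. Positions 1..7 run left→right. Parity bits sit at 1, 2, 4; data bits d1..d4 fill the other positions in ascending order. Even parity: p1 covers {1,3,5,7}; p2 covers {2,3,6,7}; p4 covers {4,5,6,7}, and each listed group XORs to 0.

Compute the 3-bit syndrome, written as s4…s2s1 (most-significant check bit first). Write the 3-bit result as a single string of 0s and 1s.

010

s1 (pos 1,3,5,7): 1⊕0⊕1⊕0 = 0
s2 (pos 2,3,6,7): 0⊕0⊕1⊕0 = 1
s4 (pos 4,5,6,7): 0⊕1⊕1⊕0 = 0
Syndrome s4…s1 = 010 → error at position 2.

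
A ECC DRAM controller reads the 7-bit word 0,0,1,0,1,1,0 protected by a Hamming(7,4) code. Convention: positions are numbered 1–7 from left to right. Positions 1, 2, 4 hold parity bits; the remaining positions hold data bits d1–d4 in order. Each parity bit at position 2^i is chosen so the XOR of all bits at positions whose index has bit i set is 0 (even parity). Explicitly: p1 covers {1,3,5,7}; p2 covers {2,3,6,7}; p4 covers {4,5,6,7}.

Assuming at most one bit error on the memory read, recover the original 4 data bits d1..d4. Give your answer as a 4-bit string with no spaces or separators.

1110

s1 (pos 1,3,5,7): 0⊕1⊕1⊕0 = 0
s2 (pos 2,3,6,7): 0⊕1⊕1⊕0 = 0
s4 (pos 4,5,6,7): 0⊕1⊕1⊕0 = 0
Syndrome s4…s1 = 000 → no error.
Read data bits from positions 3,5,6,7: 1110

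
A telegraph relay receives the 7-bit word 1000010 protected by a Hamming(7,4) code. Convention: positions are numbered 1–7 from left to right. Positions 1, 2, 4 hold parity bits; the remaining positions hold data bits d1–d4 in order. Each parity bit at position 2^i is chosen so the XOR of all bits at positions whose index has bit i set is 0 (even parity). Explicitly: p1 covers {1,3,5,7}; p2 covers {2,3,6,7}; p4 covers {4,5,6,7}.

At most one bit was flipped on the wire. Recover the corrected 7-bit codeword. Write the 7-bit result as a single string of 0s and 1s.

1000011

s1 (pos 1,3,5,7): 1⊕0⊕0⊕0 = 1
s2 (pos 2,3,6,7): 0⊕0⊕1⊕0 = 1
s4 (pos 4,5,6,7): 0⊕0⊕1⊕0 = 1
Syndrome s4…s1 = 111 → error at position 7.
Flip position 7: 1000010 → 1000011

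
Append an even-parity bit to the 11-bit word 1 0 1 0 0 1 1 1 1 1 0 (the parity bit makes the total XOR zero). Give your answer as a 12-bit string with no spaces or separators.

XOR of the 11 data bits: 1⊕0⊕1⊕0⊕0⊕1⊕1⊕1⊕1⊕1⊕0 = 1
Parity bit = 1 (so all 12 bits XOR to 0).

101001111101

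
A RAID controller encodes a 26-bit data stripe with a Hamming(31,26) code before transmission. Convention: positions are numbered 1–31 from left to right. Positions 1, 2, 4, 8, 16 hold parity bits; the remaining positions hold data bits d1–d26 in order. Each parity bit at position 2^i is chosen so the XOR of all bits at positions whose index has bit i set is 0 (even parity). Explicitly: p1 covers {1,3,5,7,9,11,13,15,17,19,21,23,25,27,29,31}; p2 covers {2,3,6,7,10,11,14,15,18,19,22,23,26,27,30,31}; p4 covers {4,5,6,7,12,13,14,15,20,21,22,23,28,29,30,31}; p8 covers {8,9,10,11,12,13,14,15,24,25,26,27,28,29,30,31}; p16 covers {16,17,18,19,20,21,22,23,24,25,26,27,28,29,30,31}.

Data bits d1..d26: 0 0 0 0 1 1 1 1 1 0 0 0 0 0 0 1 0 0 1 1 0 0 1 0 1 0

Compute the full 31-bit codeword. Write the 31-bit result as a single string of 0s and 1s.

Place data at non-parity positions: p1 p2 0 p4 0 0 0 p8 1 1 1 1 1 0 0 p16 0 0 0 0 1 0 0 1 1 0 0 1 0 1 0
p1 (pos 1,3,5,7,9,11,13,15,17,19,21,23,25,27,29,31): XOR of data positions = 0⊕0⊕0⊕1⊕1⊕1⊕0⊕0⊕0⊕1⊕0⊕1⊕0⊕0⊕0 = 1
p2 (pos 2,3,6,7,10,11,14,15,18,19,22,23,26,27,30,31): XOR of data positions = 0⊕0⊕0⊕1⊕1⊕0⊕0⊕0⊕0⊕0⊕0⊕0⊕0⊕1⊕0 = 1
p4 (pos 4,5,6,7,12,13,14,15,20,21,22,23,28,29,30,31): XOR of data positions = 0⊕0⊕0⊕1⊕1⊕0⊕0⊕0⊕1⊕0⊕0⊕1⊕0⊕1⊕0 = 1
p8 (pos 8,9,10,11,12,13,14,15,24,25,26,27,28,29,30,31): XOR of data positions = 1⊕1⊕1⊕1⊕1⊕0⊕0⊕1⊕1⊕0⊕0⊕1⊕0⊕1⊕0 = 1
p16 (pos 16,17,18,19,20,21,22,23,24,25,26,27,28,29,30,31): XOR of data positions = 0⊕0⊕0⊕0⊕1⊕0⊕0⊕1⊕1⊕0⊕0⊕1⊕0⊕1⊕0 = 1
Codeword: 1101000111111001000010011001010

1101000111111001000010011001010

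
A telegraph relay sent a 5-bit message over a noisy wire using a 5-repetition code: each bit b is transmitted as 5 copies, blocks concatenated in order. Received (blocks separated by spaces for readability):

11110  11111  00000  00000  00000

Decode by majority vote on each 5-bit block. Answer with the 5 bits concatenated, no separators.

Block 1 (11110): 4 ones → 1
Block 2 (11111): 5 ones → 1
Block 3 (00000): 0 ones → 0
Block 4 (00000): 0 ones → 0
Block 5 (00000): 0 ones → 0

11000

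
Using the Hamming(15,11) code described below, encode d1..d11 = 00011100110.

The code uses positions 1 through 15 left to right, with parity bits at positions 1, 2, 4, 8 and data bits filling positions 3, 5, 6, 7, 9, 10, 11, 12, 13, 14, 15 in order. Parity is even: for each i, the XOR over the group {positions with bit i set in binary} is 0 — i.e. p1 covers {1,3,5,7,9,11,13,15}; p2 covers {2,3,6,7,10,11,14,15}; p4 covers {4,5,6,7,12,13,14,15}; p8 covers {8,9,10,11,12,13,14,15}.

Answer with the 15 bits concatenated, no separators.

110100101100110

Place data at non-parity positions: p1 p2 0 p4 0 0 1 p8 1 1 0 0 1 1 0
p1 (pos 1,3,5,7,9,11,13,15): XOR of data positions = 0⊕0⊕1⊕1⊕0⊕1⊕0 = 1
p2 (pos 2,3,6,7,10,11,14,15): XOR of data positions = 0⊕0⊕1⊕1⊕0⊕1⊕0 = 1
p4 (pos 4,5,6,7,12,13,14,15): XOR of data positions = 0⊕0⊕1⊕0⊕1⊕1⊕0 = 1
p8 (pos 8,9,10,11,12,13,14,15): XOR of data positions = 1⊕1⊕0⊕0⊕1⊕1⊕0 = 0
Codeword: 110100101100110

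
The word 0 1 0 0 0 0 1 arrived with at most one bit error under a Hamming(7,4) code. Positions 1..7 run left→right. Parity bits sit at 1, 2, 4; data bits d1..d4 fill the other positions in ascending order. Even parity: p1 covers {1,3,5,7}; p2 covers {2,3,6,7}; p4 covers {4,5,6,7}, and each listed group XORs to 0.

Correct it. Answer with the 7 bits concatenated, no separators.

0100101

s1 (pos 1,3,5,7): 0⊕0⊕0⊕1 = 1
s2 (pos 2,3,6,7): 1⊕0⊕0⊕1 = 0
s4 (pos 4,5,6,7): 0⊕0⊕0⊕1 = 1
Syndrome s4…s1 = 101 → error at position 5.
Flip position 5: 0100001 → 0100101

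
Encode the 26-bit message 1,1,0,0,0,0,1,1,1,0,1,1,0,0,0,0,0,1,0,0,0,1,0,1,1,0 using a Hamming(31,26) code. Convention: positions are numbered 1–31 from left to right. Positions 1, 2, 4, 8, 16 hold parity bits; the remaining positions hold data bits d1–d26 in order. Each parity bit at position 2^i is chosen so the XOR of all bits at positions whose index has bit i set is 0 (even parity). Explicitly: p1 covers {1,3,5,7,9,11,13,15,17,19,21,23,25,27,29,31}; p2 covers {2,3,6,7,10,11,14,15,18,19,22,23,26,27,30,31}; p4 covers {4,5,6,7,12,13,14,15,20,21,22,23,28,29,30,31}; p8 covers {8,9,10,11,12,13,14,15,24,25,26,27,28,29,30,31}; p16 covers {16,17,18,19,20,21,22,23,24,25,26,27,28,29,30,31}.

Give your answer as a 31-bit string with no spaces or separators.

Place data at non-parity positions: p1 p2 1 p4 1 0 0 p8 0 0 1 1 1 0 1 p16 1 0 0 0 0 0 1 0 0 0 1 0 1 1 0
p1 (pos 1,3,5,7,9,11,13,15,17,19,21,23,25,27,29,31): XOR of data positions = 1⊕1⊕0⊕0⊕1⊕1⊕1⊕1⊕0⊕0⊕1⊕0⊕1⊕1⊕0 = 1
p2 (pos 2,3,6,7,10,11,14,15,18,19,22,23,26,27,30,31): XOR of data positions = 1⊕0⊕0⊕0⊕1⊕0⊕1⊕0⊕0⊕0⊕1⊕0⊕1⊕1⊕0 = 0
p4 (pos 4,5,6,7,12,13,14,15,20,21,22,23,28,29,30,31): XOR of data positions = 1⊕0⊕0⊕1⊕1⊕0⊕1⊕0⊕0⊕0⊕1⊕0⊕1⊕1⊕0 = 1
p8 (pos 8,9,10,11,12,13,14,15,24,25,26,27,28,29,30,31): XOR of data positions = 0⊕0⊕1⊕1⊕1⊕0⊕1⊕0⊕0⊕0⊕1⊕0⊕1⊕1⊕0 = 1
p16 (pos 16,17,18,19,20,21,22,23,24,25,26,27,28,29,30,31): XOR of data positions = 1⊕0⊕0⊕0⊕0⊕0⊕1⊕0⊕0⊕0⊕1⊕0⊕1⊕1⊕0 = 1
Codeword: 1011100100111011100000100010110

1011100100111011100000100010110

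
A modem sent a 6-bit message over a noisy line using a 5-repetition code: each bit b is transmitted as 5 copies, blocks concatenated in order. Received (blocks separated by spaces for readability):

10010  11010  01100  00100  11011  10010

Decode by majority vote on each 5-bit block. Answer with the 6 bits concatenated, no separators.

Block 1 (10010): 2 ones → 0
Block 2 (11010): 3 ones → 1
Block 3 (01100): 2 ones → 0
Block 4 (00100): 1 one → 0
Block 5 (11011): 4 ones → 1
Block 6 (10010): 2 ones → 0

010010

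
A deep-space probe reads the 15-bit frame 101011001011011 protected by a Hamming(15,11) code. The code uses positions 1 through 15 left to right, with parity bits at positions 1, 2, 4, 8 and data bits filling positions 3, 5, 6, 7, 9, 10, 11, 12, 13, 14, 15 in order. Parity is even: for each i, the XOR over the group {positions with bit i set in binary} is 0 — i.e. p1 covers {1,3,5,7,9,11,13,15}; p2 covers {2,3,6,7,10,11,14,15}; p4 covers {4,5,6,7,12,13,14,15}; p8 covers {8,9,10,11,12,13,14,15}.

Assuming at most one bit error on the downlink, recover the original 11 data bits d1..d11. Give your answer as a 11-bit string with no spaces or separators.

11101011001

s1 (pos 1,3,5,7,9,11,13,15): 1⊕1⊕1⊕0⊕1⊕1⊕0⊕1 = 0
s2 (pos 2,3,6,7,10,11,14,15): 0⊕1⊕1⊕0⊕0⊕1⊕1⊕1 = 1
s4 (pos 4,5,6,7,12,13,14,15): 0⊕1⊕1⊕0⊕1⊕0⊕1⊕1 = 1
s8 (pos 8,9,10,11,12,13,14,15): 0⊕1⊕0⊕1⊕1⊕0⊕1⊕1 = 1
Syndrome s8…s1 = 1110 → error at position 14.
Flip position 14: 101011001011011 → 101011001011001
Read data bits from positions 3,5,6,7,9,10,11,12,13,14,15: 11101011001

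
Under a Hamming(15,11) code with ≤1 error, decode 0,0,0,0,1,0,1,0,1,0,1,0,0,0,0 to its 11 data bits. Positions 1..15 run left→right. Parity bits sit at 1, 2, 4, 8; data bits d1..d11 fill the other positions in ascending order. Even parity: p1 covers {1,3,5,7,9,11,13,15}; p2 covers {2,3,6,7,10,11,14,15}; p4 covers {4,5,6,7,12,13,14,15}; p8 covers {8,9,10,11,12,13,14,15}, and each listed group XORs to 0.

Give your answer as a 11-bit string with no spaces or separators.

s1 (pos 1,3,5,7,9,11,13,15): 0⊕0⊕1⊕1⊕1⊕1⊕0⊕0 = 0
s2 (pos 2,3,6,7,10,11,14,15): 0⊕0⊕0⊕1⊕0⊕1⊕0⊕0 = 0
s4 (pos 4,5,6,7,12,13,14,15): 0⊕1⊕0⊕1⊕0⊕0⊕0⊕0 = 0
s8 (pos 8,9,10,11,12,13,14,15): 0⊕1⊕0⊕1⊕0⊕0⊕0⊕0 = 0
Syndrome s8…s1 = 0000 → no error.
Read data bits from positions 3,5,6,7,9,10,11,12,13,14,15: 01011010000

01011010000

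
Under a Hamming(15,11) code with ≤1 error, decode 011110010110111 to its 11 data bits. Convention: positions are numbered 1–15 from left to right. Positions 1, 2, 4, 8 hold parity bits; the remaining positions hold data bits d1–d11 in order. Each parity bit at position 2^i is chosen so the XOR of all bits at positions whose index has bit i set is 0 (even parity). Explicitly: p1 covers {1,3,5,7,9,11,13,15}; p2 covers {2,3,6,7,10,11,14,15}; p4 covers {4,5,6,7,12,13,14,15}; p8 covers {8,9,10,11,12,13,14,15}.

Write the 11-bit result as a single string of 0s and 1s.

s1 (pos 1,3,5,7,9,11,13,15): 0⊕1⊕1⊕0⊕0⊕1⊕1⊕1 = 1
s2 (pos 2,3,6,7,10,11,14,15): 1⊕1⊕0⊕0⊕1⊕1⊕1⊕1 = 0
s4 (pos 4,5,6,7,12,13,14,15): 1⊕1⊕0⊕0⊕0⊕1⊕1⊕1 = 1
s8 (pos 8,9,10,11,12,13,14,15): 1⊕0⊕1⊕1⊕0⊕1⊕1⊕1 = 0
Syndrome s8…s1 = 0101 → error at position 5.
Flip position 5: 011110010110111 → 011100010110111
Read data bits from positions 3,5,6,7,9,10,11,12,13,14,15: 10000110111

10000110111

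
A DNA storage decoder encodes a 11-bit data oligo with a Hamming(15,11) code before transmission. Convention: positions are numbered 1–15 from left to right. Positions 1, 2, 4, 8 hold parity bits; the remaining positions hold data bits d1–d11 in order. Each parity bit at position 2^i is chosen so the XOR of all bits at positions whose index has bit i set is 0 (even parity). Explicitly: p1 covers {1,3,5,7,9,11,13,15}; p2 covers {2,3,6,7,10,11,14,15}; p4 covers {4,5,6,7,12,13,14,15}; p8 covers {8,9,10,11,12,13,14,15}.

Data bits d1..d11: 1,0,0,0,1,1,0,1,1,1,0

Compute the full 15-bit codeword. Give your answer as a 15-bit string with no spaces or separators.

111100011101110

Place data at non-parity positions: p1 p2 1 p4 0 0 0 p8 1 1 0 1 1 1 0
p1 (pos 1,3,5,7,9,11,13,15): XOR of data positions = 1⊕0⊕0⊕1⊕0⊕1⊕0 = 1
p2 (pos 2,3,6,7,10,11,14,15): XOR of data positions = 1⊕0⊕0⊕1⊕0⊕1⊕0 = 1
p4 (pos 4,5,6,7,12,13,14,15): XOR of data positions = 0⊕0⊕0⊕1⊕1⊕1⊕0 = 1
p8 (pos 8,9,10,11,12,13,14,15): XOR of data positions = 1⊕1⊕0⊕1⊕1⊕1⊕0 = 1
Codeword: 111100011101110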